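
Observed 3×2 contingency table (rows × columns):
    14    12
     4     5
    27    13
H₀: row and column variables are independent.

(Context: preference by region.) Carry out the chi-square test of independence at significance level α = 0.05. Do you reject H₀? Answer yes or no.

reject H₀: no

Row totals [26, 9, 40], col totals [45, 30], n=75
χ² = (14−15.60)²/15.60 + (12−10.40)²/10.40 + (4−5.40)²/5.40 + (5−3.60)²/3.60 + (27−24.00)²/24.00 + (13−16.00)²/16.00 = 2.2552
df = 2
p-value (upper-tail) = 0.32382
At α=0.05: p ≥ α → fail to reject H₀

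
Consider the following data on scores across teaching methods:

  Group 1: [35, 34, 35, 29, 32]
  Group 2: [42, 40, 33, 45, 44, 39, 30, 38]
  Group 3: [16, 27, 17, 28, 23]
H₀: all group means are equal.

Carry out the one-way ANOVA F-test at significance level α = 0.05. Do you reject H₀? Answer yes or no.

Group means [33.00, 38.88, 22.20], grand mean 32.611
SSB = Σnᵢ(x̄ᵢ−x̄)² = 856.603; SSW = ΣΣ(x−x̄ᵢ)² = 337.675
MSB = 856.603/2 = 428.3014; MSW = 337.675/15 = 22.5117
F = MSB/MSW = 19.0258
df = (2, 15)
p-value (upper-tail) = 0.00008
At α=0.05: p < α → reject H₀

reject H₀: yes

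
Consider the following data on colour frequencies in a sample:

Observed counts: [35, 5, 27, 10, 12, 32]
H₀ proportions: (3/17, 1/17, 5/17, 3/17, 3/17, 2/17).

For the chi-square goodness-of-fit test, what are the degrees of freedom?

degrees of freedom = 5

df = k − 1 = 6 − 1 = 5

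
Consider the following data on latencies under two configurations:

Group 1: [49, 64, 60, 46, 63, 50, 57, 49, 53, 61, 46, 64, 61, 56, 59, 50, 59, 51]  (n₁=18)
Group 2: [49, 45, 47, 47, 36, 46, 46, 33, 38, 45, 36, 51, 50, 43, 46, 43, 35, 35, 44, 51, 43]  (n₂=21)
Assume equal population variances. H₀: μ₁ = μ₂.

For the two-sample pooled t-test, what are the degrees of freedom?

degrees of freedom = 37

df = n₁ + n₂ − 2 = 18 + 21 − 2 = 37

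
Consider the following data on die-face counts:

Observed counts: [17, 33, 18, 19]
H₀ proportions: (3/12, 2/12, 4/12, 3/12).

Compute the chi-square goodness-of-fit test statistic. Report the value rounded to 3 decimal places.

test statistic = 29.161

n = 87; E_i = n·p_i = [21.75, 14.50, 29.00, 21.75]
χ² = (17−21.75)²/21.75 + (33−14.50)²/14.50 + (18−29.00)²/29.00 + (19−21.75)²/21.75 = 29.1609
df = 3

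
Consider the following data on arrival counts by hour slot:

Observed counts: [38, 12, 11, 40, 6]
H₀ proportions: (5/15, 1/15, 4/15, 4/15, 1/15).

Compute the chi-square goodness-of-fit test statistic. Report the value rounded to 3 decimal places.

test statistic = 19.035

n = 107; E_i = n·p_i = [35.67, 7.13, 28.53, 28.53, 7.13]
χ² = (38−35.67)²/35.67 + (12−7.13)²/7.13 + (11−28.53)²/28.53 + (40−28.53)²/28.53 + (6−7.13)²/7.13 = 19.0350
df = 4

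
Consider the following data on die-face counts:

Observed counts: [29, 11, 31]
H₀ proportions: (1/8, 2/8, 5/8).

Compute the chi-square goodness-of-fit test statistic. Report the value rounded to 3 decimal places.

test statistic = 52.234

n = 71; E_i = n·p_i = [8.88, 17.75, 44.38]
χ² = (29−8.88)²/8.88 + (11−17.75)²/17.75 + (31−44.38)²/44.38 = 52.2338
df = 2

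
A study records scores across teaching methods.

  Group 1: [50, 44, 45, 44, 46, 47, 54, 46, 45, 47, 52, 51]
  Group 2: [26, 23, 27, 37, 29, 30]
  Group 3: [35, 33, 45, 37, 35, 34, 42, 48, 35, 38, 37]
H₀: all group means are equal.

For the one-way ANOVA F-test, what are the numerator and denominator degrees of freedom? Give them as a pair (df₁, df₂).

k = 3 groups, N = 29 total
df = (k−1, N−k) = (3−1, 29−3) = (2, 26)

degrees of freedom = [2, 26]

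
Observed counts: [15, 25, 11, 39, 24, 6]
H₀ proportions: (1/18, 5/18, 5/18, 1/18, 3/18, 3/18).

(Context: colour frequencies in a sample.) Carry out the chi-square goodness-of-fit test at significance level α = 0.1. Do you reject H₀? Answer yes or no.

reject H₀: yes

n = 120; E_i = n·p_i = [6.67, 33.33, 33.33, 6.67, 20.00, 20.00]
χ² = (15−6.67)²/6.67 + (25−33.33)²/33.33 + (11−33.33)²/33.33 + (39−6.67)²/6.67 + (24−20.00)²/20.00 + (6−20.00)²/20.00 = 194.8800
df = 5
p-value (upper-tail) = 0.00000
At α=0.1: p < α → reject H₀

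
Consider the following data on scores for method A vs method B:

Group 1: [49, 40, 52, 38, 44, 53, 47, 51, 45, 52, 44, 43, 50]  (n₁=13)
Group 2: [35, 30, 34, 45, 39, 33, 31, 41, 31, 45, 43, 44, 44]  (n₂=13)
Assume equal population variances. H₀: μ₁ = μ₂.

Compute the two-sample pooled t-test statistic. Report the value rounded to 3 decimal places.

x̄₁=46.769, s₁=4.850, n₁=13
x̄₂=38.077, s₂=5.894, n₂=13
s_p² = [12·4.850² + 12·5.894²]/24 = 29.1346
SE = √(s_p²·(1/13+1/13)) = 2.1171
t = (46.769−38.077)/2.1171 = 4.1057
df = 24

test statistic = 4.106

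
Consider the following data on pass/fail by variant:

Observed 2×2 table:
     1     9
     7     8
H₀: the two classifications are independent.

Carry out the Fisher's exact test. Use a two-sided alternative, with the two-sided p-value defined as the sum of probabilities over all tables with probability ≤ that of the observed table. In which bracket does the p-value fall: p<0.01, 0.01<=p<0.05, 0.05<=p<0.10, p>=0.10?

p-value bracket: 0.05<=p<0.10

Margins: r₁=10, r₂=15, c₁=8, c₂=17, n=25
p_obs = C(10,1)·C(15,7)/C(25,8); sum pmf over tables with pmf ≤ p_obs
p-value (two-sided) = 0.08754
→ bracket: 0.05<=p<0.10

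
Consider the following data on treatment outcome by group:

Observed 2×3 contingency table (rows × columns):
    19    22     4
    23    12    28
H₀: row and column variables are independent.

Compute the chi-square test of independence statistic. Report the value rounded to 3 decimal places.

test statistic = 18.846

Row totals [45, 63], col totals [42, 34, 32], n=108
χ² = (19−17.50)²/17.50 + (22−14.17)²/14.17 + (4−13.33)²/13.33 + (23−24.50)²/24.50 + (12−19.83)²/19.83 + (28−18.67)²/18.67 = 18.8456
df = 2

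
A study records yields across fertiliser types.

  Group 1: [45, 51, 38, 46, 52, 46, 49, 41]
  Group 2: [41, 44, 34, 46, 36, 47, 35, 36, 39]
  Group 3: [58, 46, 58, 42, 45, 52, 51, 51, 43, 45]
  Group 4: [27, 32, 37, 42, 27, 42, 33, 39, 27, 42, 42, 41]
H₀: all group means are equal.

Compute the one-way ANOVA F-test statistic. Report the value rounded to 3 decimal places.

Group means [46.00, 39.78, 49.10, 35.92], grand mean 42.256
SSB = Σnᵢ(x̄ᵢ−x̄)² = 1118.064; SSW = ΣΣ(x−x̄ᵢ)² = 1107.372
MSB = 1118.064/3 = 372.6879; MSW = 1107.372/35 = 31.6392
F = MSB/MSW = 11.7793
df = (3, 35)

test statistic = 11.779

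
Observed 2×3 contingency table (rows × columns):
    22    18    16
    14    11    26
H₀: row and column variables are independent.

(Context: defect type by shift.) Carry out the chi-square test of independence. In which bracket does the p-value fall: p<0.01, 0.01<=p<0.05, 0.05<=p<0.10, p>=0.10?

p-value bracket: 0.05<=p<0.10

Row totals [56, 51], col totals [36, 29, 42], n=107
χ² = (22−18.84)²/18.84 + (18−15.18)²/15.18 + (16−21.98)²/21.98 + (14−17.16)²/17.16 + (11−13.82)²/13.82 + (26−20.02)²/20.02 = 5.6270
df = 2
p-value (upper-tail) = 0.05999
→ bracket: 0.05<=p<0.10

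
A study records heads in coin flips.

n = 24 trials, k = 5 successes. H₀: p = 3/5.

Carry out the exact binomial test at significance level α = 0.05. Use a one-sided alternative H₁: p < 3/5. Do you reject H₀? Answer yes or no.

Exact binomial: n=24, k=5, p₀=3/5=0.6000
P(X≤5) from Σ C(n,i)·p₀^i·(1−p₀)^(n−i)
p-value (one-sided, H₁ less) = 0.00011
At α=0.05: p < α → reject H₀

reject H₀: yes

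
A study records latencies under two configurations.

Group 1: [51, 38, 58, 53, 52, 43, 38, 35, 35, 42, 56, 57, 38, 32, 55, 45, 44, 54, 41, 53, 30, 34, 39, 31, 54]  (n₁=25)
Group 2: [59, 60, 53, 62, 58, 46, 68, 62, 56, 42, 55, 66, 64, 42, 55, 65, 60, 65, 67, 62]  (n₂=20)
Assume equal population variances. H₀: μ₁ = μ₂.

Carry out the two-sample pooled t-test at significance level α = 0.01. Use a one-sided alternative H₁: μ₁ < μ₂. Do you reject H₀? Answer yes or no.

x̄₁=44.320, s₁=9.178, n₁=25
x̄₂=58.350, s₂=7.734, n₂=20
s_p² = [24·9.178² + 19·7.734²]/43 = 73.4416
SE = √(s_p²·(1/25+1/20)) = 2.5709
t = (44.320−58.350)/2.5709 = -5.4571
df = 43
p-value (one-sided, H₁ less) = 0.00000
At α=0.01: p < α → reject H₀

reject H₀: yes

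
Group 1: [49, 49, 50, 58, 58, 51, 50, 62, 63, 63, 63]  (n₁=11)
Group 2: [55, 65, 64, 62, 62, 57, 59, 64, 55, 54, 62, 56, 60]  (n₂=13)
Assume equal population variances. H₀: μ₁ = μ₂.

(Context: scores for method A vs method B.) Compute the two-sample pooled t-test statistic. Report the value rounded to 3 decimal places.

x̄₁=56.000, s₁=6.213, n₁=11
x̄₂=59.615, s₂=3.863, n₂=13
s_p² = [10·6.213² + 12·3.863²]/22 = 25.6853
SE = √(s_p²·(1/11+1/13)) = 2.0763
t = (56.000−59.615)/2.0763 = -1.7413
df = 22

test statistic = -1.741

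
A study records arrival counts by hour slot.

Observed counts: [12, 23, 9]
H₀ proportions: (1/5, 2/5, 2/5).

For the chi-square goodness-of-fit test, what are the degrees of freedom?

df = k − 1 = 3 − 1 = 2

degrees of freedom = 2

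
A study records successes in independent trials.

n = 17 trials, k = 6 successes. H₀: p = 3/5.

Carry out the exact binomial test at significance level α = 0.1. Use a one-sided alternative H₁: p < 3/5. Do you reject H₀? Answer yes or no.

Exact binomial: n=17, k=6, p₀=3/5=0.6000
P(X≤6) from Σ C(n,i)·p₀^i·(1−p₀)^(n−i)
p-value (one-sided, H₁ less) = 0.03481
At α=0.1: p < α → reject H₀

reject H₀: yes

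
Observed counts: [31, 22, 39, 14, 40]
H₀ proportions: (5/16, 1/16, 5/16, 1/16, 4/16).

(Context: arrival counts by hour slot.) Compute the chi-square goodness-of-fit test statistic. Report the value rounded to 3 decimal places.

n = 146; E_i = n·p_i = [45.62, 9.12, 45.62, 9.12, 36.50]
χ² = (31−45.62)²/45.62 + (22−9.12)²/9.12 + (39−45.62)²/45.62 + (14−9.12)²/9.12 + (40−36.50)²/36.50 = 26.7562
df = 4

test statistic = 26.756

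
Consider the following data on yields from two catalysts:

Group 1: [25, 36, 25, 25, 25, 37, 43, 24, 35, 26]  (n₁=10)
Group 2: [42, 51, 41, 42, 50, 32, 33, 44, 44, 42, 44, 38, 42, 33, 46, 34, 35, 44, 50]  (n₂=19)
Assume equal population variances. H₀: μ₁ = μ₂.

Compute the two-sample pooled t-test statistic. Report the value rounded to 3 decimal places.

x̄₁=30.100, s₁=6.919, n₁=10
x̄₂=41.421, s₂=5.900, n₂=19
s_p² = [9·6.919² + 18·5.900²]/27 = 39.1678
SE = √(s_p²·(1/10+1/19)) = 2.4450
t = (30.100−41.421)/2.4450 = -4.6302
df = 27

test statistic = -4.630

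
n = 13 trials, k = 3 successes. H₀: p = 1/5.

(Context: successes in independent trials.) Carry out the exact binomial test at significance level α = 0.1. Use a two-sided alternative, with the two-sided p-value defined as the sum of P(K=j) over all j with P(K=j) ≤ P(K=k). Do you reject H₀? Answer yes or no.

Exact binomial: n=13, k=3, p₀=1/5=0.2000
P(X=j) = C(n,j)·p₀^j·(1−p₀)^(n−j); p = Σ P(X=j) over j with P(X=j) ≤ P(X=3)
p-value (two-sided) = 0.73199
At α=0.1: p ≥ α → fail to reject H₀

reject H₀: no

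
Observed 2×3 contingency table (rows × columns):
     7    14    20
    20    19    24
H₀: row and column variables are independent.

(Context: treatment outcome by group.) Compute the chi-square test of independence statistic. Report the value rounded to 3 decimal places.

Row totals [41, 63], col totals [27, 33, 44], n=104
χ² = (7−10.64)²/10.64 + (14−13.01)²/13.01 + (20−17.35)²/17.35 + (20−16.36)²/16.36 + (19−19.99)²/19.99 + (24−26.65)²/26.65 = 2.8544
df = 2

test statistic = 2.854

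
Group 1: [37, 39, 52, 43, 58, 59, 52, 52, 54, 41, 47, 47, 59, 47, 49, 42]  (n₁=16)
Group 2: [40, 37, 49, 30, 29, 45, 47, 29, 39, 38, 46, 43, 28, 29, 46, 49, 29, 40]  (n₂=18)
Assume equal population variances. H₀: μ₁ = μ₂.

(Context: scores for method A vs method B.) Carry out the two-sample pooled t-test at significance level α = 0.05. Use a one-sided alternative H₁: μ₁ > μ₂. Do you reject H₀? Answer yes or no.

reject H₀: yes

x̄₁=48.625, s₁=7.004, n₁=16
x̄₂=38.500, s₂=7.740, n₂=18
s_p² = [15·7.004² + 17·7.740²]/32 = 54.8203
SE = √(s_p²·(1/16+1/18)) = 2.5440
t = (48.625−38.500)/2.5440 = 3.9800
df = 32
p-value (one-sided, H₁ greater) = 0.00019
At α=0.05: p < α → reject H₀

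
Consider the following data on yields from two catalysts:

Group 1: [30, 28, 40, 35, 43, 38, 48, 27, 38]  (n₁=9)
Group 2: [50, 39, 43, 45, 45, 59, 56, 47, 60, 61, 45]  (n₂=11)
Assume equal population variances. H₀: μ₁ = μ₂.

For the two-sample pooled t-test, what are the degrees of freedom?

degrees of freedom = 18

df = n₁ + n₂ − 2 = 9 + 11 − 2 = 18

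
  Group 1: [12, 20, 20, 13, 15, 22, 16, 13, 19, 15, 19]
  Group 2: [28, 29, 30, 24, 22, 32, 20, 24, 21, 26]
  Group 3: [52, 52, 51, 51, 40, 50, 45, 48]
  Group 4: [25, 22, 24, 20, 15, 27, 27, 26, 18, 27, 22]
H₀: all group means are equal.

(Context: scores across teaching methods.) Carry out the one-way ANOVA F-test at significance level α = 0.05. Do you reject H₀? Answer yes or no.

reject H₀: yes

Group means [16.73, 25.60, 48.62, 23.00], grand mean 27.050
SSB = Σnᵢ(x̄ᵢ−x̄)² = 5097.443; SSW = ΣΣ(x−x̄ᵢ)² = 550.457
MSB = 5097.443/3 = 1699.1477; MSW = 550.457/36 = 15.2905
F = MSB/MSW = 111.1246
df = (3, 36)
p-value (upper-tail) = 0.00000
At α=0.05: p < α → reject H₀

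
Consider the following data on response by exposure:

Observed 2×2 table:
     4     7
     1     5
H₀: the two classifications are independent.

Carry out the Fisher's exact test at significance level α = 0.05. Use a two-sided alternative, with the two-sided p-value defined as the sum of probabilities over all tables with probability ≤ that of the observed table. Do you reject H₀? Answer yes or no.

reject H₀: no

Margins: r₁=11, r₂=6, c₁=5, c₂=12, n=17
p_obs = C(11,4)·C(6,1)/C(17,5); sum pmf over tables with pmf ≤ p_obs
p-value (two-sided) = 0.60003
At α=0.05: p ≥ α → fail to reject H₀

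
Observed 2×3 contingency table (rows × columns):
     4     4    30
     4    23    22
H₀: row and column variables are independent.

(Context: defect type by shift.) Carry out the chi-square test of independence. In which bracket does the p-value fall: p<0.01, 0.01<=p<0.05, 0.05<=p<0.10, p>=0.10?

p-value bracket: p<0.01

Row totals [38, 49], col totals [8, 27, 52], n=87
χ² = (4−3.49)²/3.49 + (4−11.79)²/11.79 + (30−22.71)²/22.71 + (4−4.51)²/4.51 + (23−15.21)²/15.21 + (22−29.29)²/29.29 = 13.4249
df = 2
p-value (upper-tail) = 0.00122
→ bracket: p<0.01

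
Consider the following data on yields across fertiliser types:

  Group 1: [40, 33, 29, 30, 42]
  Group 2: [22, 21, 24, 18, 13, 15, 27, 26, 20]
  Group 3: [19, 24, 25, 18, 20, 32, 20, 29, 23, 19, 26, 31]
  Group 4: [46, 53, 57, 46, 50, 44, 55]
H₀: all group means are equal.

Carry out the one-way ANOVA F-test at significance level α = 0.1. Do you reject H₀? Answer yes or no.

reject H₀: yes

Group means [34.80, 20.67, 23.83, 50.14], grand mean 30.212
SSB = Σnᵢ(x̄ᵢ−x̄)² = 4194.191; SSW = ΣΣ(x−x̄ᵢ)² = 731.324
MSB = 4194.191/3 = 1398.0638; MSW = 731.324/29 = 25.2181
F = MSB/MSW = 55.4390
df = (3, 29)
p-value (upper-tail) = 0.00000
At α=0.1: p < α → reject H₀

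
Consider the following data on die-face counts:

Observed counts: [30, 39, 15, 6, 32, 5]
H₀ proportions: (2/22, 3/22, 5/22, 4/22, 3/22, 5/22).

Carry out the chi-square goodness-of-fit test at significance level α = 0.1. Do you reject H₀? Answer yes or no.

reject H₀: yes

n = 127; E_i = n·p_i = [11.55, 17.32, 28.86, 23.09, 17.32, 28.86]
χ² = (30−11.55)²/11.55 + (39−17.32)²/17.32 + (15−28.86)²/28.86 + (6−23.09)²/23.09 + (32−17.32)²/17.32 + (5−28.86)²/28.86 = 108.1286
df = 5
p-value (upper-tail) = 0.00000
At α=0.1: p < α → reject H₀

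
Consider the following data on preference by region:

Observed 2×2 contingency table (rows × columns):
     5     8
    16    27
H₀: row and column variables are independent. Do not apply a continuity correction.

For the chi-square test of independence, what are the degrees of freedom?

df = (r−1)(c−1) = (2−1)·(2−1) = 1

degrees of freedom = 1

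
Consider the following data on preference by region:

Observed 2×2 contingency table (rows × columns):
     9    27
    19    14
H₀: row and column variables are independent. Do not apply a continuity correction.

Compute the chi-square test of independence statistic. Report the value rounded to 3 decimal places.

test statistic = 7.577

Row totals [36, 33], col totals [28, 41], n=69
χ² = (9−14.61)²/14.61 + (27−21.39)²/21.39 + (19−13.39)²/13.39 + (14−19.61)²/19.61 = 7.5773
df = 1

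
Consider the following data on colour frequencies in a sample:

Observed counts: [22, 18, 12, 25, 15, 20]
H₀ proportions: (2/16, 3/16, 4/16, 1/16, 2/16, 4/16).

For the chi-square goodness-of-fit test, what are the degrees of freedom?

degrees of freedom = 5

df = k − 1 = 6 − 1 = 5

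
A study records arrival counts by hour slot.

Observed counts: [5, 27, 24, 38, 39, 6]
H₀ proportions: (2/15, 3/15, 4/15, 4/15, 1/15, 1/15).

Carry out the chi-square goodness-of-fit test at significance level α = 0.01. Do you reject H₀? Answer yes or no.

reject H₀: yes

n = 139; E_i = n·p_i = [18.53, 27.80, 37.07, 37.07, 9.27, 9.27]
χ² = (5−18.53)²/18.53 + (27−27.80)²/27.80 + (24−37.07)²/37.07 + (38−37.07)²/37.07 + (39−9.27)²/9.27 + (6−9.27)²/9.27 = 111.0899
df = 5
p-value (upper-tail) = 0.00000
At α=0.01: p < α → reject H₀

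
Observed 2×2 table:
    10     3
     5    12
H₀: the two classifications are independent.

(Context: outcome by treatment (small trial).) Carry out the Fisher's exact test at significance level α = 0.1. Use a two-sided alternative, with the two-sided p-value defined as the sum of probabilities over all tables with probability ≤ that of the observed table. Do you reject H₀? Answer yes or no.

reject H₀: yes

Margins: r₁=13, r₂=17, c₁=15, c₂=15, n=30
p_obs = C(13,10)·C(17,5)/C(30,15); sum pmf over tables with pmf ≤ p_obs
p-value (two-sided) = 0.02533
At α=0.1: p < α → reject H₀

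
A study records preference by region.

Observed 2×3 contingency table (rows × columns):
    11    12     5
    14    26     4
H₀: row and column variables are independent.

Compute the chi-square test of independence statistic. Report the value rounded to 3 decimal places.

Row totals [28, 44], col totals [25, 38, 9], n=72
χ² = (11−9.72)²/9.72 + (12−14.78)²/14.78 + (5−3.50)²/3.50 + (14−15.28)²/15.28 + (26−23.22)²/23.22 + (4−5.50)²/5.50 = 2.1812
df = 2

test statistic = 2.181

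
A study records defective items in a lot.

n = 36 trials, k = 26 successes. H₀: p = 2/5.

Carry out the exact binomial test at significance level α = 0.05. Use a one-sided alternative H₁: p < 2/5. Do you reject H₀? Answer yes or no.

reject H₀: no

Exact binomial: n=36, k=26, p₀=2/5=0.4000
P(X≤26) from Σ C(n,i)·p₀^i·(1−p₀)^(n−i)
p-value (one-sided, H₁ less) = 0.99998
At α=0.05: p ≥ α → fail to reject H₀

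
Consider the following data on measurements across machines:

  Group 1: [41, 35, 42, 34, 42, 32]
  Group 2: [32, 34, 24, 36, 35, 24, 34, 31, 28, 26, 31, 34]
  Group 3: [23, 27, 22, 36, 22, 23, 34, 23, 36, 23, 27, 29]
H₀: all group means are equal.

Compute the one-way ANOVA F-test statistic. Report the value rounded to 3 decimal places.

Group means [37.67, 30.75, 27.08], grand mean 30.667
SSB = Σnᵢ(x̄ᵢ−x̄)² = 448.167; SSW = ΣΣ(x−x̄ᵢ)² = 630.500
MSB = 448.167/2 = 224.0833; MSW = 630.500/27 = 23.3519
F = MSB/MSW = 9.5960
df = (2, 27)

test statistic = 9.596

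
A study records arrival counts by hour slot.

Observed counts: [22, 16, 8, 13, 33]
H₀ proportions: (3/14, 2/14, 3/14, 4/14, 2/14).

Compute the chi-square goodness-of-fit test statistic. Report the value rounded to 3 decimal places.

n = 92; E_i = n·p_i = [19.71, 13.14, 19.71, 26.29, 13.14]
χ² = (22−19.71)²/19.71 + (16−13.14)²/13.14 + (8−19.71)²/19.71 + (13−26.29)²/26.29 + (33−13.14)²/13.14 = 44.5634
df = 4

test statistic = 44.563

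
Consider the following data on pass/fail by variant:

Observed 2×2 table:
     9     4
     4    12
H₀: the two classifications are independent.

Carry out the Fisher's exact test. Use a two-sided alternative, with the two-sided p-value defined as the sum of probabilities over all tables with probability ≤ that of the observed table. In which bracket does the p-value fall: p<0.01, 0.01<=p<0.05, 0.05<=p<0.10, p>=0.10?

Margins: r₁=13, r₂=16, c₁=13, c₂=16, n=29
p_obs = C(13,9)·C(16,4)/C(29,13); sum pmf over tables with pmf ≤ p_obs
p-value (two-sided) = 0.02705
→ bracket: 0.01<=p<0.05

p-value bracket: 0.01<=p<0.05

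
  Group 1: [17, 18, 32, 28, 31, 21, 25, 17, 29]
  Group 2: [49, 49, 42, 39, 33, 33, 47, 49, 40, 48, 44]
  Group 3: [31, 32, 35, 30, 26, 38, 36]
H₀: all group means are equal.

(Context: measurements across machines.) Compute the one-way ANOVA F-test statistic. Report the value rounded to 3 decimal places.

test statistic = 27.401

Group means [24.22, 43.00, 32.57], grand mean 34.037
SSB = Σnᵢ(x̄ᵢ−x̄)² = 1765.693; SSW = ΣΣ(x−x̄ᵢ)² = 773.270
MSB = 1765.693/2 = 882.8466; MSW = 773.270/24 = 32.2196
F = MSB/MSW = 27.4009
df = (2, 24)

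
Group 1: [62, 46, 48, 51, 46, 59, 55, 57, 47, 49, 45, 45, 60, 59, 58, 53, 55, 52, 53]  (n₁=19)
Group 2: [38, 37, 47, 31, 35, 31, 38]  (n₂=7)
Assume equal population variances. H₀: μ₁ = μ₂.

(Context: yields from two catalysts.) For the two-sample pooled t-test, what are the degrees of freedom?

df = n₁ + n₂ − 2 = 19 + 7 − 2 = 24

degrees of freedom = 24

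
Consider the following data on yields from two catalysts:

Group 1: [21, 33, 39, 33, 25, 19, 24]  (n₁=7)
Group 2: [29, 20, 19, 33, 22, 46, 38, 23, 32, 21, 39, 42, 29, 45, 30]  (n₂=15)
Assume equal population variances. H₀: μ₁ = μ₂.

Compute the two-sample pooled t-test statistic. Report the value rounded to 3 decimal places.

x̄₁=27.714, s₁=7.365, n₁=7
x̄₂=31.200, s₂=9.174, n₂=15
s_p² = [6·7.365² + 14·9.174²]/20 = 75.1914
SE = √(s_p²·(1/7+1/15)) = 3.9692
t = (27.714−31.200)/3.9692 = -0.8782
df = 20

test statistic = -0.878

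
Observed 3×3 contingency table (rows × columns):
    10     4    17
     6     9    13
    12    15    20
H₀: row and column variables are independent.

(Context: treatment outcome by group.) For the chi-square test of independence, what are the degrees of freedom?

df = (r−1)(c−1) = (3−1)·(3−1) = 4

degrees of freedom = 4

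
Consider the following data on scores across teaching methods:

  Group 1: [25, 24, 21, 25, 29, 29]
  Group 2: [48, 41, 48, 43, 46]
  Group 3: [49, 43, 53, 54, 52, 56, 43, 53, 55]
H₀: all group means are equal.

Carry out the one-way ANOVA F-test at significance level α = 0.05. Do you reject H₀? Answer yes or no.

reject H₀: yes

Group means [25.50, 45.20, 50.89], grand mean 41.850
SSB = Σnᵢ(x̄ᵢ−x̄)² = 2395.361; SSW = ΣΣ(x−x̄ᵢ)² = 277.189
MSB = 2395.361/2 = 1197.6806; MSW = 277.189/17 = 16.3052
F = MSB/MSW = 73.4538
df = (2, 17)
p-value (upper-tail) = 0.00000
At α=0.05: p < α → reject H₀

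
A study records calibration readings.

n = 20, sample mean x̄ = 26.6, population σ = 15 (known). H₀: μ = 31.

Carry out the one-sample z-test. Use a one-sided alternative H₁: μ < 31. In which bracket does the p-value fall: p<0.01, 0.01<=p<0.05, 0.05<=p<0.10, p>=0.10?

p-value bracket: 0.05<=p<0.10

SE = σ/√n = 15/√20 = 3.3541
z = (x̄−μ₀)/SE = (26.6−31)/3.3541 = -1.3118
p-value (one-sided, H₁ less) = 0.09479
→ bracket: 0.05<=p<0.10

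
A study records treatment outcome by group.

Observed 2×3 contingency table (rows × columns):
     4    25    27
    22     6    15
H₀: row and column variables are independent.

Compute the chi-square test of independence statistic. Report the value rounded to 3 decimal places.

Row totals [56, 43], col totals [26, 31, 42], n=99
χ² = (4−14.71)²/14.71 + (25−17.54)²/17.54 + (27−23.76)²/23.76 + (22−11.29)²/11.29 + (6−13.46)²/13.46 + (15−18.24)²/18.24 = 26.2814
df = 2

test statistic = 26.281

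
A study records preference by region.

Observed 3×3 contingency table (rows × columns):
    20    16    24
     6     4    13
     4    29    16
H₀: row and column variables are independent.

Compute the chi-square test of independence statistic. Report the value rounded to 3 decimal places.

Row totals [60, 23, 49], col totals [30, 49, 53], n=132
χ² = (20−13.64)²/13.64 + (16−22.27)²/22.27 + (24−24.09)²/24.09 + (6−5.23)²/5.23 + (4−8.54)²/8.54 + (13−9.23)²/9.23 + (4−11.14)²/11.14 + (29−18.19)²/18.19 + (16−19.67)²/19.67 = 20.4823
df = 4

test statistic = 20.482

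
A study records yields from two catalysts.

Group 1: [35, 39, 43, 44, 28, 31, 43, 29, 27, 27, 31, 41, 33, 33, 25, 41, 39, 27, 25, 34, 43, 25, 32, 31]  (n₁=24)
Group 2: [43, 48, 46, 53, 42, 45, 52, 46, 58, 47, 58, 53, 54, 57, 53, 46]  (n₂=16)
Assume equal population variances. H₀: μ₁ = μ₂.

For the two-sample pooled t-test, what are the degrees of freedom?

df = n₁ + n₂ − 2 = 24 + 16 − 2 = 38

degrees of freedom = 38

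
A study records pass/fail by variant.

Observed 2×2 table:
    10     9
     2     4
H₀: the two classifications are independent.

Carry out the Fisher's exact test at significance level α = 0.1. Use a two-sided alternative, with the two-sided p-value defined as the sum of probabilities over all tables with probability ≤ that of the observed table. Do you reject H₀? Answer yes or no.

Margins: r₁=19, r₂=6, c₁=12, c₂=13, n=25
p_obs = C(19,10)·C(6,2)/C(25,12); sum pmf over tables with pmf ≤ p_obs
p-value (two-sided) = 0.64472
At α=0.1: p ≥ α → fail to reject H₀

reject H₀: no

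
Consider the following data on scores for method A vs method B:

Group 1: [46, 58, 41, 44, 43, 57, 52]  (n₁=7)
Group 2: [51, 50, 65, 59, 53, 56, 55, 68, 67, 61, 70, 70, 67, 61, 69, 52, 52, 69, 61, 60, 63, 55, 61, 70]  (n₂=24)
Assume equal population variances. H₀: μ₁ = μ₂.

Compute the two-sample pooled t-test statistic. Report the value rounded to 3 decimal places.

x̄₁=48.714, s₁=6.921, n₁=7
x̄₂=61.042, s₂=6.792, n₂=24
s_p² = [6·6.921² + 23·6.792²]/29 = 46.4961
SE = √(s_p²·(1/7+1/24)) = 2.9291
t = (48.714−61.042)/2.9291 = -4.2086
df = 29

test statistic = -4.209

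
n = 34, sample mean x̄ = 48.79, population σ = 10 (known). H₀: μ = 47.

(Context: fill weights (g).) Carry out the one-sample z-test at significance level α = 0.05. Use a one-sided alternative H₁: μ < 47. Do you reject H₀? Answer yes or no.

reject H₀: no

SE = σ/√n = 10/√34 = 1.7150
z = (x̄−μ₀)/SE = (48.79−47)/1.7150 = 1.0437
p-value (one-sided, H₁ less) = 0.85170
At α=0.05: p ≥ α → fail to reject H₀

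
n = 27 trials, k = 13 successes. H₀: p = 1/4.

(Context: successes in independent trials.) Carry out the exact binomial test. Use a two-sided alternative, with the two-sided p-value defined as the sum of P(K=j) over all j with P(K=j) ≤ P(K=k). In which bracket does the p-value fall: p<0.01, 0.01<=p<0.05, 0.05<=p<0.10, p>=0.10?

Exact binomial: n=27, k=13, p₀=1/4=0.2500
P(X=j) = C(n,j)·p₀^j·(1−p₀)^(n−j); p = Σ P(X=j) over j with P(X=j) ≤ P(X=13)
p-value (two-sided) = 0.01201
→ bracket: 0.01<=p<0.05

p-value bracket: 0.01<=p<0.05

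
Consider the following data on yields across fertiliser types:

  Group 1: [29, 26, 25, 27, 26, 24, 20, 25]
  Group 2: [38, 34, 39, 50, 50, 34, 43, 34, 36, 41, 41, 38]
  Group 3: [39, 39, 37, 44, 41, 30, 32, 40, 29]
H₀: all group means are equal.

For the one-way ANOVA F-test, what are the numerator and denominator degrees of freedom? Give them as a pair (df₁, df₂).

k = 3 groups, N = 29 total
df = (k−1, N−k) = (3−1, 29−3) = (2, 26)

degrees of freedom = [2, 26]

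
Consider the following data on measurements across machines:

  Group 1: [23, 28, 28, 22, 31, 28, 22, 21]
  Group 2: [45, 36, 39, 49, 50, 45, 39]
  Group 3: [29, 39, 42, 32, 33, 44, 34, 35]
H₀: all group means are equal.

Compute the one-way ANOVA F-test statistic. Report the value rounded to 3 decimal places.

test statistic = 26.543

Group means [25.38, 43.29, 36.00], grand mean 34.522
SSB = Σnᵢ(x̄ᵢ−x̄)² = 1224.436; SSW = ΣΣ(x−x̄ᵢ)² = 461.304
MSB = 1224.436/2 = 612.2178; MSW = 461.304/20 = 23.0652
F = MSB/MSW = 26.5429
df = (2, 20)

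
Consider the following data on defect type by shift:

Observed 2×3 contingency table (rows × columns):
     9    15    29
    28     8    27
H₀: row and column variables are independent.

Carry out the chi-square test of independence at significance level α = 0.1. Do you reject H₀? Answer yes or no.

Row totals [53, 63], col totals [37, 23, 56], n=116
χ² = (9−16.91)²/16.91 + (15−10.51)²/10.51 + (29−25.59)²/25.59 + (28−20.09)²/20.09 + (8−12.49)²/12.49 + (27−30.41)²/30.41 = 11.1796
df = 2
p-value (upper-tail) = 0.00374
At α=0.1: p < α → reject H₀

reject H₀: yes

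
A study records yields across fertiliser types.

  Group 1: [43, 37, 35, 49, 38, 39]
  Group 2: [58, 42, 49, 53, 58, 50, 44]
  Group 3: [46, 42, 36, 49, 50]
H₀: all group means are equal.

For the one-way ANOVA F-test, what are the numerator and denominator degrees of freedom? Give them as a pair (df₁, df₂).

k = 3 groups, N = 18 total
df = (k−1, N−k) = (3−1, 18−3) = (2, 15)

degrees of freedom = [2, 15]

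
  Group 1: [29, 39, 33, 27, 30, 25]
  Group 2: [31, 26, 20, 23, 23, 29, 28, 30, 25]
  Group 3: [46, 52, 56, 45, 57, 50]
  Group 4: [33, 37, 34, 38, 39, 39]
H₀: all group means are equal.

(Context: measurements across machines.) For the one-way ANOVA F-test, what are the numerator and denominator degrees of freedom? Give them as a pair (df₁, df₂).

degrees of freedom = [3, 23]

k = 4 groups, N = 27 total
df = (k−1, N−k) = (4−1, 27−4) = (3, 23)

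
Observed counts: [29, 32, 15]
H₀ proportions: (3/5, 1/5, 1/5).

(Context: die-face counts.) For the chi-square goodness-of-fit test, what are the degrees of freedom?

degrees of freedom = 2

df = k − 1 = 3 − 1 = 2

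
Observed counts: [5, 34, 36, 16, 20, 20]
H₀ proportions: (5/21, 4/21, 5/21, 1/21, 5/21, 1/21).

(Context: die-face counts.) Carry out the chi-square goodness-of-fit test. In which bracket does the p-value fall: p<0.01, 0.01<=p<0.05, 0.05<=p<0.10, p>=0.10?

p-value bracket: p<0.01

n = 131; E_i = n·p_i = [31.19, 24.95, 31.19, 6.24, 31.19, 6.24]
χ² = (5−31.19)²/31.19 + (34−24.95)²/24.95 + (36−31.19)²/31.19 + (16−6.24)²/6.24 + (20−31.19)²/31.19 + (20−6.24)²/6.24 = 75.6656
df = 5
p-value (upper-tail) = 0.00000
→ bracket: p<0.01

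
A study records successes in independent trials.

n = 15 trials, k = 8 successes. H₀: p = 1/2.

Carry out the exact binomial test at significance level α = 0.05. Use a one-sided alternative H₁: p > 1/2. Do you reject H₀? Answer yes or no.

reject H₀: no

Exact binomial: n=15, k=8, p₀=1/2=0.5000
P(X≥8) from Σ C(n,i)·p₀^i·(1−p₀)^(n−i)
p-value (one-sided, H₁ greater) = 0.50000
At α=0.05: p ≥ α → fail to reject H₀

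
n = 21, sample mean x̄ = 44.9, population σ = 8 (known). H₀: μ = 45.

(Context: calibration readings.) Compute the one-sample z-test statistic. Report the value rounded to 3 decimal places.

test statistic = -0.057

SE = σ/√n = 8/√21 = 1.7457
z = (x̄−μ₀)/SE = (44.9−45)/1.7457 = -0.0573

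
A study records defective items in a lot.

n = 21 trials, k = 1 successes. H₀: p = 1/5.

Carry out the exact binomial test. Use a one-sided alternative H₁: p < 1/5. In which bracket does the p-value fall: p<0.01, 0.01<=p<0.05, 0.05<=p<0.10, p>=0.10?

p-value bracket: 0.05<=p<0.10

Exact binomial: n=21, k=1, p₀=1/5=0.2000
P(X≤1) from Σ C(n,i)·p₀^i·(1−p₀)^(n−i)
p-value (one-sided, H₁ less) = 0.05765
→ bracket: 0.05<=p<0.10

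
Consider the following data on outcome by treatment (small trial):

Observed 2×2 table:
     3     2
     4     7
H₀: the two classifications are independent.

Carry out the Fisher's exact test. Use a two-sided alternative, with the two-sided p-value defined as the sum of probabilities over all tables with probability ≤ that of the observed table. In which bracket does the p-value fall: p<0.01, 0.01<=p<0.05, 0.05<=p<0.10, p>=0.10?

p-value bracket: p>=0.10

Margins: r₁=5, r₂=11, c₁=7, c₂=9, n=16
p_obs = C(5,3)·C(11,4)/C(16,7); sum pmf over tables with pmf ≤ p_obs
p-value (two-sided) = 0.59615
→ bracket: p>=0.10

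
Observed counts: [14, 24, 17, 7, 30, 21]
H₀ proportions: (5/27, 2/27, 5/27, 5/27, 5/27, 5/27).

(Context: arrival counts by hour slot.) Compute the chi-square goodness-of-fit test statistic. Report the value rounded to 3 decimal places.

test statistic = 45.416

n = 113; E_i = n·p_i = [20.93, 8.37, 20.93, 20.93, 20.93, 20.93]
χ² = (14−20.93)²/20.93 + (24−8.37)²/8.37 + (17−20.93)²/20.93 + (7−20.93)²/20.93 + (30−20.93)²/20.93 + (21−20.93)²/20.93 = 45.4159
df = 5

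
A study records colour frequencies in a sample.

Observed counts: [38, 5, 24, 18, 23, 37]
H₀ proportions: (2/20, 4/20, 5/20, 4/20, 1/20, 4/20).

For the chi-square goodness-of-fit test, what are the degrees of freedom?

degrees of freedom = 5

df = k − 1 = 6 − 1 = 5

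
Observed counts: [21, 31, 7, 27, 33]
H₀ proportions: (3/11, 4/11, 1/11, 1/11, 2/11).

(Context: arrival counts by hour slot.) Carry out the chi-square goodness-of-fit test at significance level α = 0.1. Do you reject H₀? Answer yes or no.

n = 119; E_i = n·p_i = [32.45, 43.27, 10.82, 10.82, 21.64]
χ² = (21−32.45)²/32.45 + (31−43.27)²/43.27 + (7−10.82)²/10.82 + (27−10.82)²/10.82 + (33−21.64)²/21.64 = 39.0441
df = 4
p-value (upper-tail) = 0.00000
At α=0.1: p < α → reject H₀

reject H₀: yes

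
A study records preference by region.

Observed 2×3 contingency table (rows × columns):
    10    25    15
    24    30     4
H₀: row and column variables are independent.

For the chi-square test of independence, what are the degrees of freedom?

df = (r−1)(c−1) = (2−1)·(3−1) = 2

degrees of freedom = 2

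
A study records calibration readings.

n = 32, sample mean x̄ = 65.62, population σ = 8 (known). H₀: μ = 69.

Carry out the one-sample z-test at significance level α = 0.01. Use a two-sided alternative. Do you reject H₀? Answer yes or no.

SE = σ/√n = 8/√32 = 1.4142
z = (x̄−μ₀)/SE = (65.62−69)/1.4142 = -2.3900
p-value (two-sided) = 0.01685
At α=0.01: p ≥ α → fail to reject H₀

reject H₀: no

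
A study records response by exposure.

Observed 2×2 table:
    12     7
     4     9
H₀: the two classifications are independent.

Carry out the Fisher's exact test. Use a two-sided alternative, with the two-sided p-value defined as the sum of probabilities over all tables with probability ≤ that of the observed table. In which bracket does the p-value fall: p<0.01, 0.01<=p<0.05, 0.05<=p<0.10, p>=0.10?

p-value bracket: p>=0.10

Margins: r₁=19, r₂=13, c₁=16, c₂=16, n=32
p_obs = C(19,12)·C(13,4)/C(32,16); sum pmf over tables with pmf ≤ p_obs
p-value (two-sided) = 0.14888
→ bracket: p>=0.10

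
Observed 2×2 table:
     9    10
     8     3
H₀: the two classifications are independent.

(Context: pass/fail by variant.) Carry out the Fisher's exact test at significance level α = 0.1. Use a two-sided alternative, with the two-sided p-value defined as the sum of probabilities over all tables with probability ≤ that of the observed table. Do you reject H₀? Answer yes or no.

reject H₀: no

Margins: r₁=19, r₂=11, c₁=17, c₂=13, n=30
p_obs = C(19,9)·C(11,8)/C(30,17); sum pmf over tables with pmf ≤ p_obs
p-value (two-sided) = 0.25949
At α=0.1: p ≥ α → fail to reject H₀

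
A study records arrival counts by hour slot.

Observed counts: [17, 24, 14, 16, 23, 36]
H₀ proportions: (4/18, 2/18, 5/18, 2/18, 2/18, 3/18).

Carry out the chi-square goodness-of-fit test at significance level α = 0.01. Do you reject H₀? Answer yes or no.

n = 130; E_i = n·p_i = [28.89, 14.44, 36.11, 14.44, 14.44, 21.67]
χ² = (17−28.89)²/28.89 + (24−14.44)²/14.44 + (14−36.11)²/36.11 + (16−14.44)²/14.44 + (23−14.44)²/14.44 + (36−21.67)²/21.67 = 39.4700
df = 5
p-value (upper-tail) = 0.00000
At α=0.01: p < α → reject H₀

reject H₀: yes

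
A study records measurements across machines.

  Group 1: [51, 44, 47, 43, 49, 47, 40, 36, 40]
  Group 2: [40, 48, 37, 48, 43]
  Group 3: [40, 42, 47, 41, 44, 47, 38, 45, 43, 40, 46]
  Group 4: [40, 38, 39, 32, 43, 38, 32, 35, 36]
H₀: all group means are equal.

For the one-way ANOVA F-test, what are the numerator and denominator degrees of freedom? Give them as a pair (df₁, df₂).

degrees of freedom = [3, 30]

k = 4 groups, N = 34 total
df = (k−1, N−k) = (4−1, 34−4) = (3, 30)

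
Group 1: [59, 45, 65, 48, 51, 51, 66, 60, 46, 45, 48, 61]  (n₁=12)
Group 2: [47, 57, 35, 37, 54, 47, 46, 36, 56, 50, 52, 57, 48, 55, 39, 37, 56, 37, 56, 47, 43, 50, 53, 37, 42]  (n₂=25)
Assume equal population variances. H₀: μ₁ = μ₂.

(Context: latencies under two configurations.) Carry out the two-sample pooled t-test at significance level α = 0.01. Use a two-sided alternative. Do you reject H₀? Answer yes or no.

reject H₀: no

x̄₁=53.750, s₁=7.921, n₁=12
x̄₂=46.960, s₂=7.657, n₂=25
s_p² = [11·7.921² + 24·7.657²]/35 = 59.9203
SE = √(s_p²·(1/12+1/25)) = 2.7185
t = (53.750−46.960)/2.7185 = 2.4977
df = 35
p-value (two-sided) = 0.01735
At α=0.01: p ≥ α → fail to reject H₀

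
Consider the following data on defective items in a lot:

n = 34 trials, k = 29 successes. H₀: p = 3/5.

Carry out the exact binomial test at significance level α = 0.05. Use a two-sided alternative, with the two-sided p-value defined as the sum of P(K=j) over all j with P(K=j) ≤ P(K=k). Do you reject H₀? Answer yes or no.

Exact binomial: n=34, k=29, p₀=3/5=0.6000
P(X=j) = C(n,j)·p₀^j·(1−p₀)^(n−j); p = Σ P(X=j) over j with P(X=j) ≤ P(X=29)
p-value (two-sided) = 0.00240
At α=0.05: p < α → reject H₀

reject H₀: yes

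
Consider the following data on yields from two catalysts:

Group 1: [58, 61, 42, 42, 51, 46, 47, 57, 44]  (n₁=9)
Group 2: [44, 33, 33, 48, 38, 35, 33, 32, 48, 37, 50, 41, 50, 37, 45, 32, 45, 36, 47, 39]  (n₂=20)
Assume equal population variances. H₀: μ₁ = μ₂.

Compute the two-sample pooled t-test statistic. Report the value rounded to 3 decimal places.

x̄₁=49.778, s₁=7.276, n₁=9
x̄₂=40.150, s₂=6.418, n₂=20
s_p² = [8·7.276² + 19·6.418²]/27 = 44.6706
SE = √(s_p²·(1/9+1/20)) = 2.6827
t = (49.778−40.150)/2.6827 = 3.5888
df = 27

test statistic = 3.589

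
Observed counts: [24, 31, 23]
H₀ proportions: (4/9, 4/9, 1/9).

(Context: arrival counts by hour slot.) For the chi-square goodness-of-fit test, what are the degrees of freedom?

df = k − 1 = 3 − 1 = 2

degrees of freedom = 2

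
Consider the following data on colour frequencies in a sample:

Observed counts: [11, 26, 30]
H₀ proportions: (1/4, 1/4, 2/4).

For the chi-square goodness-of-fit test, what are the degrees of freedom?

degrees of freedom = 2

df = k − 1 = 3 − 1 = 2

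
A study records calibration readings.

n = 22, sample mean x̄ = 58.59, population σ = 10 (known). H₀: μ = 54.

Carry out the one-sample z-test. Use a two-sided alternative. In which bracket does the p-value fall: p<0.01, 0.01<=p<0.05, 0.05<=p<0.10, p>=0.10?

p-value bracket: 0.01<=p<0.05

SE = σ/√n = 10/√22 = 2.1320
z = (x̄−μ₀)/SE = (58.59−54)/2.1320 = 2.1529
p-value (two-sided) = 0.03133
→ bracket: 0.01<=p<0.05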